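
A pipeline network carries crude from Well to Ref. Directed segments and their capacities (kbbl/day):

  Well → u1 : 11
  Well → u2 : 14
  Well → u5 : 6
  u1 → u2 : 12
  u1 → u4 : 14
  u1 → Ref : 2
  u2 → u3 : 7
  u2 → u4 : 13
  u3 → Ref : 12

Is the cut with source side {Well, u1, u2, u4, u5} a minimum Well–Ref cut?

Given cut capacity: 2 + 7 = 9.
Augment Well→u1→Ref: bottleneck 2, flow now 2.
Augment Well→u2→u3→Ref: bottleneck 7, flow now 9.
No augmenting path remains; maximum flow = 9.
Cut capacity 9 equals the max flow, so it is a minimum cut.

Yes — it is a minimum cut (capacity 9).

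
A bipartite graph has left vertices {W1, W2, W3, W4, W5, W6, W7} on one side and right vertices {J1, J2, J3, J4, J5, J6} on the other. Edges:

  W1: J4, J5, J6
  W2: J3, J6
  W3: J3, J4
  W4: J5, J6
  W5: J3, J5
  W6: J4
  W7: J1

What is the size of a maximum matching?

Unit-capacity flow: source→left, listed edges, right→sink; max matching = max flow.
Augmenting path W1→J4 (+1); matched 1.
Augmenting path W2→J3 (+1); matched 2.
Augmenting path W4→J5 (+1); matched 3.
Augmenting path W7→J1 (+1); matched 4.
Augmenting path W3→J3→W2→J6 (+1); matched 5.
No augmenting path remains; maximum matching = 5.
König certificate: {W7, J3, J4, J5, J6} is a vertex cover of size 5 (every listed pair touches it), so no matching can be larger.

5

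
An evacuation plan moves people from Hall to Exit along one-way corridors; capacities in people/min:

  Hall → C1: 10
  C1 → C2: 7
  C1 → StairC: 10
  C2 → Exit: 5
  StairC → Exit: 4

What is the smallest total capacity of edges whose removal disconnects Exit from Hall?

Augment Hall→C1→C2→Exit: bottleneck 5, flow now 5.
Augment Hall→C1→StairC→Exit: bottleneck 4, flow now 9.
No augmenting path remains; maximum flow = 9.
By max-flow min-cut, the minimum cut capacity equals the max flow.
In the residual graph, reachable from Hall: {Hall, C1, C2, StairC}.
Min-cut edges: C2→Exit (5), StairC→Exit (4); capacity 5 + 4 = 9.

9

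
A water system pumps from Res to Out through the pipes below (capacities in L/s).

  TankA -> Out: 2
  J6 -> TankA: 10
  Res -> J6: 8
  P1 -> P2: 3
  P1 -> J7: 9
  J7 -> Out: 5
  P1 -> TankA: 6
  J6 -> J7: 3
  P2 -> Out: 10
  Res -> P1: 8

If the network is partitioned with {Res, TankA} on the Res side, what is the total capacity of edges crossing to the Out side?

Edges leaving {Res, TankA}: Res→P1 (8), Res→J6 (8), TankA→Out (2).
Cut capacity = 8 + 8 + 2 = 18.

18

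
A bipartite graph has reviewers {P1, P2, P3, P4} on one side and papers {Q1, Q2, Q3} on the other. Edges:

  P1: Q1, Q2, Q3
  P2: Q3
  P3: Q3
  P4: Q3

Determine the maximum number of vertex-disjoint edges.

Unit-capacity flow: source→left, listed edges, right→sink; max matching = max flow.
Augmenting path P1→Q1 (+1); matched 1.
Augmenting path P2→Q3 (+1); matched 2.
No augmenting path remains; maximum matching = 2.
König certificate: {P1, Q3} is a vertex cover of size 2 (every listed pair touches it), so no matching can be larger.

2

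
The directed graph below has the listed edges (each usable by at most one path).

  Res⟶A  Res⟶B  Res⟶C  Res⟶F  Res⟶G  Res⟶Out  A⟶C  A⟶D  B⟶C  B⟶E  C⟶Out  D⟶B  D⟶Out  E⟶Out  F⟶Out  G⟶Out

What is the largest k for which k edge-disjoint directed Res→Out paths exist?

Assign every edge capacity 1; by Menger, the answer equals the max flow.
Path Res→Out (+1); total 1.
Path Res→C→Out (+1); total 2.
Path Res→F→Out (+1); total 3.
Path Res→G→Out (+1); total 4.
Path Res→A→D→Out (+1); total 5.
Path Res→B→E→Out (+1); total 6.
No residual Res→Out path; max flow = 6.
Certifying cut of size 6: {Res→A, Res→B, Res→C, Res→F, Res→G, Res→Out}.

6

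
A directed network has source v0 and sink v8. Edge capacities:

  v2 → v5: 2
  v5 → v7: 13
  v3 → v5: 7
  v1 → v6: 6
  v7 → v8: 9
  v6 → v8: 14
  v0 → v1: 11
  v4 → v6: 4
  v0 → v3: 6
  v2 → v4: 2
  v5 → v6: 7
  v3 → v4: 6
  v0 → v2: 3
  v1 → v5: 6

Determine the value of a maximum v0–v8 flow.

20

Augment v0→v1→v6→v8: bottleneck 6, flow now 6.
Augment v0→v1→v5→v6→v8: bottleneck 5, flow now 11.
Augment v0→v2→v4→v6→v8: bottleneck 2, flow now 13.
Augment v0→v2→v5→v6→v8: bottleneck 1, flow now 14.
Augment v0→v3→v5→v7→v8: bottleneck 6, flow now 20.
No augmenting path remains; maximum flow = 20.
In the residual graph, reachable from v0: {v0}.
Min-cut edges: v0→v1 (11), v0→v2 (3), v0→v3 (6); capacity 11 + 3 + 6 = 20.
This cut is saturated, so no flow can exceed 20.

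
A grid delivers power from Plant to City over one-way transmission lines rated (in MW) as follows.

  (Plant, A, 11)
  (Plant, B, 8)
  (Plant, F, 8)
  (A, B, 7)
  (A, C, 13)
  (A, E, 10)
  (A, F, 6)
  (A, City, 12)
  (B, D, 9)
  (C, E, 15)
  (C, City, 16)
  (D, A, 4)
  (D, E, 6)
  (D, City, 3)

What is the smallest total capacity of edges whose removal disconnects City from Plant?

Augment Plant→A→City: bottleneck 11, flow now 11.
Augment Plant→B→D→City: bottleneck 3, flow now 14.
Augment Plant→B→D→A→City: bottleneck 1, flow now 15.
Augment Plant→B→D→A→C→City: bottleneck 3, flow now 18.
No augmenting path remains; maximum flow = 18.
By max-flow min-cut, the minimum cut capacity equals the max flow.
In the residual graph, reachable from Plant: {Plant, B, D, E, F}.
Min-cut edges: Plant→A (11), D→A (4), D→City (3); capacity 11 + 4 + 3 = 18.

18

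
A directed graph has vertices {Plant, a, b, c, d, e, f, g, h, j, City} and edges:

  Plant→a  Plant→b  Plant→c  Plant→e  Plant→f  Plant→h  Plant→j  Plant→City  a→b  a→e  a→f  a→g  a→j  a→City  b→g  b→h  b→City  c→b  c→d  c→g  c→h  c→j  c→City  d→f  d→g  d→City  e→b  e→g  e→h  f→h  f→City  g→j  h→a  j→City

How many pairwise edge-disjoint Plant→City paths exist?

6

Assign every edge capacity 1; by Menger, the answer equals the max flow.
Path Plant→City (+1); total 1.
Path Plant→a→City (+1); total 2.
Path Plant→b→City (+1); total 3.
Path Plant→c→City (+1); total 4.
Path Plant→f→City (+1); total 5.
Path Plant→j→City (+1); total 6.
No residual Plant→City path; max flow = 6.
Certifying cut of size 6: {Plant→City, Plant→c, a→City, b→City, f→City, j→City}.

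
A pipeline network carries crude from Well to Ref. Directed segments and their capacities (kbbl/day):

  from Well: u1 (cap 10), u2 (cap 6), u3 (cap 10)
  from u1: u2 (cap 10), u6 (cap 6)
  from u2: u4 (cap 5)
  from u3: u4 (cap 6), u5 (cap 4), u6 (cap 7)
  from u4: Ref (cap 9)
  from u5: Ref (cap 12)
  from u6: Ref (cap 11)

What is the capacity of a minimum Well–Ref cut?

21

Augment Well→u1→u6→Ref: bottleneck 6, flow now 6.
Augment Well→u2→u4→Ref: bottleneck 5, flow now 11.
Augment Well→u3→u4→Ref: bottleneck 4, flow now 15.
Augment Well→u3→u5→Ref: bottleneck 4, flow now 19.
Augment Well→u3→u6→Ref: bottleneck 2, flow now 21.
No augmenting path remains; maximum flow = 21.
By max-flow min-cut, the minimum cut capacity equals the max flow.
In the residual graph, reachable from Well: {Well, u1, u2}.
Min-cut edges: Well→u3 (10), u1→u6 (6), u2→u4 (5); capacity 10 + 6 + 5 = 21.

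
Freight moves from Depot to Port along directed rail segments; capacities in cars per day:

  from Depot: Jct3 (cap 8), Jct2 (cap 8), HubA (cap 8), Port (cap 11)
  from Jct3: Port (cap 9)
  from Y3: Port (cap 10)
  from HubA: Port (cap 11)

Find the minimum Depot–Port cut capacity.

27

Augment Depot→Port: bottleneck 11, flow now 11.
Augment Depot→Jct3→Port: bottleneck 8, flow now 19.
Augment Depot→HubA→Port: bottleneck 8, flow now 27.
No augmenting path remains; maximum flow = 27.
By max-flow min-cut, the minimum cut capacity equals the max flow.
In the residual graph, reachable from Depot: {Depot, Jct2}.
Min-cut edges: Depot→Jct3 (8), Depot→HubA (8), Depot→Port (11); capacity 8 + 8 + 11 = 27.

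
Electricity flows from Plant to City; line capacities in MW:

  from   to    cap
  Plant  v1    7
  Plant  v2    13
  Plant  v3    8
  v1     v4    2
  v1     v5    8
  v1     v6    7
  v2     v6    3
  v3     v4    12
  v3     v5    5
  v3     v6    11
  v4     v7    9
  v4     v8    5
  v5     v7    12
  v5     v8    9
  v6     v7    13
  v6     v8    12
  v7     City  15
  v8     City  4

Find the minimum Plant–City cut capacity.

18

Augment Plant→v1→v4→v7→City: bottleneck 2, flow now 2.
Augment Plant→v1→v5→v7→City: bottleneck 5, flow now 7.
Augment Plant→v2→v6→v7→City: bottleneck 3, flow now 10.
Augment Plant→v3→v4→v7→City: bottleneck 5, flow now 15.
Augment Plant→v3→v4→v8→City: bottleneck 3, flow now 18.
No augmenting path remains; maximum flow = 18.
By max-flow min-cut, the minimum cut capacity equals the max flow.
In the residual graph, reachable from Plant: {Plant, v2}.
Min-cut edges: Plant→v1 (7), Plant→v3 (8), v2→v6 (3); capacity 7 + 8 + 3 = 18.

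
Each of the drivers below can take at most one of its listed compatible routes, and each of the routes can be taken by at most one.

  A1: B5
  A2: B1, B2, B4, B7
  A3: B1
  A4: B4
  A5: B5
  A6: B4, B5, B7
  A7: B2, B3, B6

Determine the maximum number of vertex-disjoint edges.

6

Unit-capacity flow: source→left, listed edges, right→sink; max matching = max flow.
Augmenting path A1→B5 (+1); matched 1.
Augmenting path A2→B1 (+1); matched 2.
Augmenting path A4→B4 (+1); matched 3.
Augmenting path A6→B7 (+1); matched 4.
Augmenting path A7→B2 (+1); matched 5.
Augmenting path A3→B1→A2→B2→A7→B3 (+1); matched 6.
No augmenting path remains; maximum matching = 6.
König certificate: {A2, A3, A4, A6, A7, B5} is a vertex cover of size 6 (every listed pair touches it), so no matching can be larger.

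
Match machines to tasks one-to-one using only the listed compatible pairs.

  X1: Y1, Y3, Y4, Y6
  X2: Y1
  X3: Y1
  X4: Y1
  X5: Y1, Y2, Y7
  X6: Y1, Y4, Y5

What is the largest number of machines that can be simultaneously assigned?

4

Unit-capacity flow: source→left, listed edges, right→sink; max matching = max flow.
Augmenting path X1→Y1 (+1); matched 1.
Augmenting path X5→Y2 (+1); matched 2.
Augmenting path X6→Y4 (+1); matched 3.
Augmenting path X2→Y1→X1→Y3 (+1); matched 4.
No augmenting path remains; maximum matching = 4.
König certificate: {X1, X5, X6, Y1} is a vertex cover of size 4 (every listed pair touches it), so no matching can be larger.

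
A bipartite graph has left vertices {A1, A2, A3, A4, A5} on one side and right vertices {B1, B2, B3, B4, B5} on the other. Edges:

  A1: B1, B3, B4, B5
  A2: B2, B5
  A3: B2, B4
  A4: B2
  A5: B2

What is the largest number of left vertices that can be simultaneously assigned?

Unit-capacity flow: source→left, listed edges, right→sink; max matching = max flow.
Augmenting path A1→B1 (+1); matched 1.
Augmenting path A2→B2 (+1); matched 2.
Augmenting path A3→B4 (+1); matched 3.
Augmenting path A4→B2→A2→B5 (+1); matched 4.
No augmenting path remains; maximum matching = 4.
König certificate: {A1, A2, A3, B2} is a vertex cover of size 4 (every listed pair touches it), so no matching can be larger.

4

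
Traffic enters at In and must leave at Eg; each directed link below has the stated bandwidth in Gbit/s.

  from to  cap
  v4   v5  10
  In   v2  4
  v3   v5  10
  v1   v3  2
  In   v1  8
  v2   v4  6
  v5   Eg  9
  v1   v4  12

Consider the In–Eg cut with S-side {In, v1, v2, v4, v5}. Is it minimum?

Given cut capacity: 2 + 9 = 11.
Augment In→v1→v3→v5→Eg: bottleneck 2, flow now 2.
Augment In→v1→v4→v5→Eg: bottleneck 6, flow now 8.
Augment In→v2→v4→v5→Eg: bottleneck 1, flow now 9.
No augmenting path remains; maximum flow = 9.
In the residual graph, reachable from In: {In, v1, v2, v3, v4, v5}.
Min-cut edges: v5→Eg (9); capacity 9 = 9.
Cut capacity 11 exceeds the max flow 9, so it is not minimum.

No — its capacity is 11, but the minimum cut has capacity 9.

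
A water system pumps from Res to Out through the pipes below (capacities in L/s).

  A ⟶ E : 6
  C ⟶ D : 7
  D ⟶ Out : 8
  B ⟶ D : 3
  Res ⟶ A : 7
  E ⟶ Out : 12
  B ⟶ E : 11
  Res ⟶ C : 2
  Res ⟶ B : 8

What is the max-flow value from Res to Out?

16

Augment Res→A→E→Out: bottleneck 6, flow now 6.
Augment Res→B→D→Out: bottleneck 3, flow now 9.
Augment Res→B→E→Out: bottleneck 5, flow now 14.
Augment Res→C→D→Out: bottleneck 2, flow now 16.
No augmenting path remains; maximum flow = 16.
In the residual graph, reachable from Res: {Res, A}.
Min-cut edges: Res→B (8), Res→C (2), A→E (6); capacity 8 + 2 + 6 = 16.
This cut is saturated, so no flow can exceed 16.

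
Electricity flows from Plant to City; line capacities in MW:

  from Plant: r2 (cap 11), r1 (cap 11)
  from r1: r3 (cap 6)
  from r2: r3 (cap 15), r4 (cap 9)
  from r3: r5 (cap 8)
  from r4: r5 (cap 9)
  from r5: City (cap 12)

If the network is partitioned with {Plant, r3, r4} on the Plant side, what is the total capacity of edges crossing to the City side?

Edges leaving {Plant, r3, r4}: Plant→r1 (11), Plant→r2 (11), r3→r5 (8), r4→r5 (9).
Cut capacity = 11 + 11 + 8 + 9 = 39.

39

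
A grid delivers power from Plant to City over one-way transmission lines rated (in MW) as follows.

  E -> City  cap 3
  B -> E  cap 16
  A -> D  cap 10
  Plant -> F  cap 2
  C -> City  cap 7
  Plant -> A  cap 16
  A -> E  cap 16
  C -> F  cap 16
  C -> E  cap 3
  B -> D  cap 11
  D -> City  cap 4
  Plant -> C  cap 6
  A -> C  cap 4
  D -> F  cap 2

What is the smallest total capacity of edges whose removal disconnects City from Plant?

Augment Plant→C→City: bottleneck 6, flow now 6.
Augment Plant→A→C→City: bottleneck 1, flow now 7.
Augment Plant→A→D→City: bottleneck 4, flow now 11.
Augment Plant→A→E→City: bottleneck 3, flow now 14.
No augmenting path remains; maximum flow = 14.
By max-flow min-cut, the minimum cut capacity equals the max flow.
In the residual graph, reachable from Plant: {Plant, A, C, D, E, F}.
Min-cut edges: C→City (7), D→City (4), E→City (3); capacity 7 + 4 + 3 = 14.

14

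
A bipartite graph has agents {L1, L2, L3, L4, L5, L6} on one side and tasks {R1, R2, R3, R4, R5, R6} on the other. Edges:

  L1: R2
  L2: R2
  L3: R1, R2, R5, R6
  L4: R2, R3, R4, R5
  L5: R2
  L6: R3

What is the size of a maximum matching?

4

Unit-capacity flow: source→left, listed edges, right→sink; max matching = max flow.
Augmenting path L1→R2 (+1); matched 1.
Augmenting path L3→R1 (+1); matched 2.
Augmenting path L4→R3 (+1); matched 3.
Augmenting path L6→R3→L4→R4 (+1); matched 4.
No augmenting path remains; maximum matching = 4.
König certificate: {L3, L4, L6, R2} is a vertex cover of size 4 (every listed pair touches it), so no matching can be larger.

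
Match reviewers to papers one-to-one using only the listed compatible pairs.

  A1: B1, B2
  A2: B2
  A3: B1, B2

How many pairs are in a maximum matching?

2

Unit-capacity flow: source→left, listed edges, right→sink; max matching = max flow.
Augmenting path A1→B1 (+1); matched 1.
Augmenting path A2→B2 (+1); matched 2.
No augmenting path remains; maximum matching = 2.
König certificate: {B1, B2} is a vertex cover of size 2 (every listed pair touches it), so no matching can be larger.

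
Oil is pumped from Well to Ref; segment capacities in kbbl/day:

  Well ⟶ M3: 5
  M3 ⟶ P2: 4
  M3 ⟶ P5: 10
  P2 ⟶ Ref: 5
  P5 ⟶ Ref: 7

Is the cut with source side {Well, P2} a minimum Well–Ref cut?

Given cut capacity: 5 + 5 = 10.
Augment Well→M3→P2→Ref: bottleneck 4, flow now 4.
Augment Well→M3→P5→Ref: bottleneck 1, flow now 5.
No augmenting path remains; maximum flow = 5.
In the residual graph, reachable from Well: {Well}.
Min-cut edges: Well→M3 (5); capacity 5 = 5.
Cut capacity 10 exceeds the max flow 5, so it is not minimum.

No — its capacity is 10, but the minimum cut has capacity 5.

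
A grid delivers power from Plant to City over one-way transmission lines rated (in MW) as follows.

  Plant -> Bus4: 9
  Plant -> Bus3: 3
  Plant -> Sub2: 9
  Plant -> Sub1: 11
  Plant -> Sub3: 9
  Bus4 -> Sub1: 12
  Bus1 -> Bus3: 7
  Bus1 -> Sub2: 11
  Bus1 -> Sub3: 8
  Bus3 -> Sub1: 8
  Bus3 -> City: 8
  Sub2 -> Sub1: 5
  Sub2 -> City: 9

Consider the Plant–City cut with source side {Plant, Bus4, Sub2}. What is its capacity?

Edges leaving {Plant, Bus4, Sub2}: Plant→Bus3 (3), Plant→Sub1 (11), Plant→Sub3 (9), Bus4→Sub1 (12), Sub2→Sub1 (5), Sub2→City (9).
Cut capacity = 3 + 11 + 9 + 12 + 5 + 9 = 49.

49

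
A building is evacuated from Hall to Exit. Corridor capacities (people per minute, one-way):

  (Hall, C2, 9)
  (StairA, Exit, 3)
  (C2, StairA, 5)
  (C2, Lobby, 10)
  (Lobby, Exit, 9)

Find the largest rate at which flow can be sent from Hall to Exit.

Augment Hall→C2→StairA→Exit: bottleneck 3, flow now 3.
Augment Hall→C2→Lobby→Exit: bottleneck 6, flow now 9.
No augmenting path remains; maximum flow = 9.
In the residual graph, reachable from Hall: {Hall}.
Min-cut edges: Hall→C2 (9); capacity 9 = 9.
This cut is saturated, so no flow can exceed 9.

9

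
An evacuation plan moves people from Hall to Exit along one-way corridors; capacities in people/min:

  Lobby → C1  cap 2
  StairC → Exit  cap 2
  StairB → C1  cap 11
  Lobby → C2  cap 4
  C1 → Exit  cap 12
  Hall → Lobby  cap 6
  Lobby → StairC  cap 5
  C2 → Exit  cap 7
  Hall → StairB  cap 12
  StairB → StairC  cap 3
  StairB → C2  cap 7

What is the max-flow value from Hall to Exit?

Augment Hall→StairB→StairC→Exit: bottleneck 2, flow now 2.
Augment Hall→StairB→C1→Exit: bottleneck 10, flow now 12.
Augment Hall→Lobby→C1→Exit: bottleneck 2, flow now 14.
Augment Hall→Lobby→C2→Exit: bottleneck 4, flow now 18.
No augmenting path remains; maximum flow = 18.
In the residual graph, reachable from Hall: {Hall}.
Min-cut edges: Hall→StairB (12), Hall→Lobby (6); capacity 12 + 6 = 18.
This cut is saturated, so no flow can exceed 18.

18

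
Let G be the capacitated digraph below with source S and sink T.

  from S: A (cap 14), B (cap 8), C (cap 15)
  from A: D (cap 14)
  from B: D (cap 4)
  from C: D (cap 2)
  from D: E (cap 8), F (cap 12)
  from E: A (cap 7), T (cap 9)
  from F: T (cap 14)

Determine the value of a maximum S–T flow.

Augment S→A→D→E→T: bottleneck 8, flow now 8.
Augment S→A→D→F→T: bottleneck 6, flow now 14.
Augment S→B→D→F→T: bottleneck 4, flow now 18.
Augment S→C→D→F→T: bottleneck 2, flow now 20.
No augmenting path remains; maximum flow = 20.
In the residual graph, reachable from S: {S, B, C}.
Min-cut edges: S→A (14), B→D (4), C→D (2); capacity 14 + 4 + 2 = 20.
This cut is saturated, so no flow can exceed 20.

20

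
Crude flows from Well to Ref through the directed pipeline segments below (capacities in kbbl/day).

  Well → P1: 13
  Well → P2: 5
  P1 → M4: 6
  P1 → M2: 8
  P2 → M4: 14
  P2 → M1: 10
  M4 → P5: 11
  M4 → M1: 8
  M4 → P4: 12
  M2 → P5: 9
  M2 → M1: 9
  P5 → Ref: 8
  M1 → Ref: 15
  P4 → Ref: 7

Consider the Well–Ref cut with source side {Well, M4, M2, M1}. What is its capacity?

Edges leaving {Well, M4, M2, M1}: Well→P1 (13), Well→P2 (5), M4→P5 (11), M4→P4 (12), M2→P5 (9), M1→Ref (15).
Cut capacity = 13 + 5 + 11 + 12 + 9 + 15 = 65.

65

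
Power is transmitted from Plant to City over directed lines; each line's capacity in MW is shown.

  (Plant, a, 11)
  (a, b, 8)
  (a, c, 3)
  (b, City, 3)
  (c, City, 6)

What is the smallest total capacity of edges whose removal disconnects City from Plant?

Augment Plant→a→b→City: bottleneck 3, flow now 3.
Augment Plant→a→c→City: bottleneck 3, flow now 6.
No augmenting path remains; maximum flow = 6.
By max-flow min-cut, the minimum cut capacity equals the max flow.
In the residual graph, reachable from Plant: {Plant, a, b}.
Min-cut edges: a→c (3), b→City (3); capacity 3 + 3 = 6.

6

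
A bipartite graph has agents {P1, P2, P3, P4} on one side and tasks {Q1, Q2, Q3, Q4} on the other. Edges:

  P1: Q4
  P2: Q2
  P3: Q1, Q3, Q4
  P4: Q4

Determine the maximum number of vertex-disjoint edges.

Unit-capacity flow: source→left, listed edges, right→sink; max matching = max flow.
Augmenting path P1→Q4 (+1); matched 1.
Augmenting path P2→Q2 (+1); matched 2.
Augmenting path P3→Q1 (+1); matched 3.
No augmenting path remains; maximum matching = 3.
König certificate: {P2, P3, Q4} is a vertex cover of size 3 (every listed pair touches it), so no matching can be larger.

3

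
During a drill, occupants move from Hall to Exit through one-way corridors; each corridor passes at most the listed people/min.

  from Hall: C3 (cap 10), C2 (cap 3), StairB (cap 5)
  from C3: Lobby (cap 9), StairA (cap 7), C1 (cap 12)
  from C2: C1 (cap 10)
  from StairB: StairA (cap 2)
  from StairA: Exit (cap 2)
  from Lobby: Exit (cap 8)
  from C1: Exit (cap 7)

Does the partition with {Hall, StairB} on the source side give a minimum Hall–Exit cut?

Yes — it is a minimum cut (capacity 15).

Given cut capacity: 10 + 3 + 2 = 15.
Augment Hall→C3→StairA→Exit: bottleneck 2, flow now 2.
Augment Hall→C3→Lobby→Exit: bottleneck 8, flow now 10.
Augment Hall→C2→C1→Exit: bottleneck 3, flow now 13.
Augment Hall→StairB→StairA→C3→C1→Exit: bottleneck 2, flow now 15. (uses reverse residual edge)
No augmenting path remains; maximum flow = 15.
Cut capacity 15 equals the max flow, so it is a minimum cut.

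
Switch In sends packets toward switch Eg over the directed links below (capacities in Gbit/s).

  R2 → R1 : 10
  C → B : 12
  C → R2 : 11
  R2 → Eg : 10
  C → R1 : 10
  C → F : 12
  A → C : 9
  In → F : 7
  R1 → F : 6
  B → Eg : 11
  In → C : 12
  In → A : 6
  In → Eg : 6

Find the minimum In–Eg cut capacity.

24

Augment In→Eg: bottleneck 6, flow now 6.
Augment In→C→R2→Eg: bottleneck 10, flow now 16.
Augment In→C→B→Eg: bottleneck 2, flow now 18.
Augment In→A→C→B→Eg: bottleneck 6, flow now 24.
No augmenting path remains; maximum flow = 24.
By max-flow min-cut, the minimum cut capacity equals the max flow.
In the residual graph, reachable from In: {In, F}.
Min-cut edges: In→A (6), In→C (12), In→Eg (6); capacity 6 + 12 + 6 = 24.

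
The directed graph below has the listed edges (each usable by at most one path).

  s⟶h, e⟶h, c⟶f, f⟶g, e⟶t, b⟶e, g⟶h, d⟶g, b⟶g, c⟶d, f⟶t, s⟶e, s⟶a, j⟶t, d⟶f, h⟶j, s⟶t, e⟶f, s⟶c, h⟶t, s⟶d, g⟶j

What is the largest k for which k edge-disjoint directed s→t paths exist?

Assign every edge capacity 1; by Menger, the answer equals the max flow.
Path s→t (+1); total 1.
Path s→e→t (+1); total 2.
Path s→h→t (+1); total 3.
Path s→c→f→t (+1); total 4.
Path s→d→g→j→t (+1); total 5.
No residual s→t path; max flow = 5.
Certifying cut of size 5: {s→c, s→d, s→e, s→h, s→t}.

5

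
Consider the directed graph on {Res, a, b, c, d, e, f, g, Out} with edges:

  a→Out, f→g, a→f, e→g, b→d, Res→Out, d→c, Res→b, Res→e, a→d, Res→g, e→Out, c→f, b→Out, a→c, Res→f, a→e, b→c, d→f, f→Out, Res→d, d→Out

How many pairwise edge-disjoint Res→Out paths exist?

Assign every edge capacity 1; by Menger, the answer equals the max flow.
Path Res→Out (+1); total 1.
Path Res→b→Out (+1); total 2.
Path Res→d→Out (+1); total 3.
Path Res→e→Out (+1); total 4.
Path Res→f→Out (+1); total 5.
No residual Res→Out path; max flow = 5.
Certifying cut of size 5: {Res→Out, Res→b, Res→d, Res→e, Res→f}.

5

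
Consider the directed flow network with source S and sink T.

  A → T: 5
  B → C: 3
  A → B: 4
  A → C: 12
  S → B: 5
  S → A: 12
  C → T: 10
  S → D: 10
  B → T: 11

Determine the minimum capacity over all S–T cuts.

17

Augment S→A→T: bottleneck 5, flow now 5.
Augment S→B→T: bottleneck 5, flow now 10.
Augment S→A→B→T: bottleneck 4, flow now 14.
Augment S→A→C→T: bottleneck 3, flow now 17.
No augmenting path remains; maximum flow = 17.
By max-flow min-cut, the minimum cut capacity equals the max flow.
In the residual graph, reachable from S: {S, D}.
Min-cut edges: S→A (12), S→B (5); capacity 12 + 5 = 17.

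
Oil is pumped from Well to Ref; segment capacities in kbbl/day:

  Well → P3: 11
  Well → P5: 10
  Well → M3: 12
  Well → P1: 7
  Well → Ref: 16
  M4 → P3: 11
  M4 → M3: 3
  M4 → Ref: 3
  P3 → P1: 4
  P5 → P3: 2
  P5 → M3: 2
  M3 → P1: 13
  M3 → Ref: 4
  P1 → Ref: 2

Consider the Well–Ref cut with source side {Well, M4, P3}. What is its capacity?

55

Edges leaving {Well, M4, P3}: Well→P5 (10), Well→M3 (12), Well→P1 (7), Well→Ref (16), M4→M3 (3), M4→Ref (3), P3→P1 (4).
Cut capacity = 10 + 12 + 7 + 16 + 3 + 3 + 4 = 55.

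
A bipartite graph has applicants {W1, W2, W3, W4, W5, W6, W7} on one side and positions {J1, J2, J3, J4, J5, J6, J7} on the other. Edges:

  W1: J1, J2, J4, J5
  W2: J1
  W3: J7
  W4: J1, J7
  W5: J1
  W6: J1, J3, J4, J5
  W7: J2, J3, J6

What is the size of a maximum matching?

Unit-capacity flow: source→left, listed edges, right→sink; max matching = max flow.
Augmenting path W1→J1 (+1); matched 1.
Augmenting path W3→J7 (+1); matched 2.
Augmenting path W6→J3 (+1); matched 3.
Augmenting path W7→J2 (+1); matched 4.
Augmenting path W2→J1→W1→J4 (+1); matched 5.
No augmenting path remains; maximum matching = 5.
König certificate: {W1, W6, W7, J1, J7} is a vertex cover of size 5 (every listed pair touches it), so no matching can be larger.

5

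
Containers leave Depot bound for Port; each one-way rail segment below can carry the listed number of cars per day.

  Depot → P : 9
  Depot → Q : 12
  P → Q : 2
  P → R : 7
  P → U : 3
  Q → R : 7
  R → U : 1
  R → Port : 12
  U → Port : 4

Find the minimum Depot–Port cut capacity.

Augment Depot→P→R→Port: bottleneck 7, flow now 7.
Augment Depot→P→U→Port: bottleneck 2, flow now 9.
Augment Depot→Q→R→Port: bottleneck 5, flow now 14.
Augment Depot→Q→R→U→Port: bottleneck 1, flow now 15.
Augment Depot→Q→R→P→U→Port: bottleneck 1, flow now 16. (uses reverse residual edge)
No augmenting path remains; maximum flow = 16.
By max-flow min-cut, the minimum cut capacity equals the max flow.
In the residual graph, reachable from Depot: {Depot, Q}.
Min-cut edges: Depot→P (9), Q→R (7); capacity 9 + 7 = 16.

16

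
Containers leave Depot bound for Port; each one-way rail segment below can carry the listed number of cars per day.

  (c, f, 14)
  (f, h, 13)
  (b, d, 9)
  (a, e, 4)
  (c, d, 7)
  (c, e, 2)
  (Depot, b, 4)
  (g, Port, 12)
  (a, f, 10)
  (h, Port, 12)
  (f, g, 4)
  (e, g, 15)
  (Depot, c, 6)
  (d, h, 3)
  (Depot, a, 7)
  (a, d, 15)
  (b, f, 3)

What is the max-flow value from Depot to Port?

Augment Depot→a→d→h→Port: bottleneck 3, flow now 3.
Augment Depot→a→e→g→Port: bottleneck 4, flow now 7.
Augment Depot→b→f→g→Port: bottleneck 3, flow now 10.
Augment Depot→c→e→g→Port: bottleneck 2, flow now 12.
Augment Depot→c→f→g→Port: bottleneck 1, flow now 13.
Augment Depot→c→f→h→Port: bottleneck 3, flow now 16.
Augment Depot→b→d→a→f→h→Port: bottleneck 1, flow now 17. (uses reverse residual edge)
No augmenting path remains; maximum flow = 17.
In the residual graph, reachable from Depot: {Depot}.
Min-cut edges: Depot→a (7), Depot→b (4), Depot→c (6); capacity 7 + 4 + 6 = 17.
This cut is saturated, so no flow can exceed 17.

17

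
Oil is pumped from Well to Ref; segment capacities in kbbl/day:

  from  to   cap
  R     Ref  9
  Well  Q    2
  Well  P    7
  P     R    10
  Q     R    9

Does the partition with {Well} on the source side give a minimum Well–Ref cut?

Yes — it is a minimum cut (capacity 9).

Given cut capacity: 7 + 2 = 9.
Augment Well→P→R→Ref: bottleneck 7, flow now 7.
Augment Well→Q→R→Ref: bottleneck 2, flow now 9.
No augmenting path remains; maximum flow = 9.
Cut capacity 9 equals the max flow, so it is a minimum cut.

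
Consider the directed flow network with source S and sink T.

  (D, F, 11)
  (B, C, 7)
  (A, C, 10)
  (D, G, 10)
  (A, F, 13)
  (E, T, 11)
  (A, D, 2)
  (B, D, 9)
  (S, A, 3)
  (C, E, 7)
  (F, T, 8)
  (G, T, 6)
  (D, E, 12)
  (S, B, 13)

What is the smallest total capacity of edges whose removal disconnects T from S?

16

Augment S→A→F→T: bottleneck 3, flow now 3.
Augment S→B→C→E→T: bottleneck 7, flow now 10.
Augment S→B→D→E→T: bottleneck 4, flow now 14.
Augment S→B→D→F→T: bottleneck 2, flow now 16.
No augmenting path remains; maximum flow = 16.
By max-flow min-cut, the minimum cut capacity equals the max flow.
In the residual graph, reachable from S: {S}.
Min-cut edges: S→A (3), S→B (13); capacity 3 + 13 = 16.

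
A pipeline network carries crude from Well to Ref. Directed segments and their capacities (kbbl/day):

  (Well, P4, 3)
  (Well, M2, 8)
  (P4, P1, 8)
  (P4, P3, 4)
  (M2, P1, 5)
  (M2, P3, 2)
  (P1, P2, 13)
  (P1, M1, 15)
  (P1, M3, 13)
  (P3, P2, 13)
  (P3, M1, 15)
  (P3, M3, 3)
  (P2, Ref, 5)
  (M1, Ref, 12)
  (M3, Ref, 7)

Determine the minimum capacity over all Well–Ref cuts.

Augment Well→P4→P1→P2→Ref: bottleneck 3, flow now 3.
Augment Well→M2→P1→P2→Ref: bottleneck 2, flow now 5.
Augment Well→M2→P1→M1→Ref: bottleneck 3, flow now 8.
Augment Well→M2→P3→M1→Ref: bottleneck 2, flow now 10.
No augmenting path remains; maximum flow = 10.
By max-flow min-cut, the minimum cut capacity equals the max flow.
In the residual graph, reachable from Well: {Well, M2}.
Min-cut edges: Well→P4 (3), M2→P1 (5), M2→P3 (2); capacity 3 + 5 + 2 = 10.

10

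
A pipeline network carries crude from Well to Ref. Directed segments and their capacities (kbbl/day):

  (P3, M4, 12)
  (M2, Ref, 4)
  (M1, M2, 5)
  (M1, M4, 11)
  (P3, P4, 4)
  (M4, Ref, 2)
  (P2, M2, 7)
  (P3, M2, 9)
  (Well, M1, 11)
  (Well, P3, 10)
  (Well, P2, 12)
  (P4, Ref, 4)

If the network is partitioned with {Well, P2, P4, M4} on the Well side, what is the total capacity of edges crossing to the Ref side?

Edges leaving {Well, P2, P4, M4}: Well→M1 (11), Well→P3 (10), P2→M2 (7), P4→Ref (4), M4→Ref (2).
Cut capacity = 11 + 10 + 7 + 4 + 2 = 34.

34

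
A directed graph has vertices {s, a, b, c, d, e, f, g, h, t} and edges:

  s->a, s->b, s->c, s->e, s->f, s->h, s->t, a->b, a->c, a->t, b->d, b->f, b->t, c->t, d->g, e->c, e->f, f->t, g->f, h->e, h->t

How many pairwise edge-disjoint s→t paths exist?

Assign every edge capacity 1; by Menger, the answer equals the max flow.
Path s→t (+1); total 1.
Path s→a→t (+1); total 2.
Path s→b→t (+1); total 3.
Path s→c→t (+1); total 4.
Path s→f→t (+1); total 5.
Path s→h→t (+1); total 6.
No residual s→t path; max flow = 6.
Certifying cut of size 6: {c→t, f→t, s→a, s→b, s→h, s→t}.

6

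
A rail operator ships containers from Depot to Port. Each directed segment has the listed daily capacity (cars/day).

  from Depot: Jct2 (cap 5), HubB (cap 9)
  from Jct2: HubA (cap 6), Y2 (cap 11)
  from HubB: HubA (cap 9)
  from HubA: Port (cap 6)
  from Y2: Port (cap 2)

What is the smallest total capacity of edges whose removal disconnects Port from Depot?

8

Augment Depot→Jct2→HubA→Port: bottleneck 5, flow now 5.
Augment Depot→HubB→HubA→Port: bottleneck 1, flow now 6.
Augment Depot→HubB→HubA→Jct2→Y2→Port: bottleneck 2, flow now 8. (uses reverse residual edge)
No augmenting path remains; maximum flow = 8.
By max-flow min-cut, the minimum cut capacity equals the max flow.
In the residual graph, reachable from Depot: {Depot, Jct2, HubB, HubA, Y2}.
Min-cut edges: HubA→Port (6), Y2→Port (2); capacity 6 + 2 = 8.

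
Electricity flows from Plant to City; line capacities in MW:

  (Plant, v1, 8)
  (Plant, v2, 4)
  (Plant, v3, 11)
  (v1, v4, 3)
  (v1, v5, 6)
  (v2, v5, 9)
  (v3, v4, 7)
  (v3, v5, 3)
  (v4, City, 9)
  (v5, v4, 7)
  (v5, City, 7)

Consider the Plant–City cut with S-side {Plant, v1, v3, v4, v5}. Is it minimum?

Given cut capacity: 4 + 9 + 7 = 20.
Augment Plant→v1→v4→City: bottleneck 3, flow now 3.
Augment Plant→v1→v5→City: bottleneck 5, flow now 8.
Augment Plant→v2→v5→City: bottleneck 2, flow now 10.
Augment Plant→v3→v4→City: bottleneck 6, flow now 16.
No augmenting path remains; maximum flow = 16.
In the residual graph, reachable from Plant: {Plant, v1, v2, v3, v4, v5}.
Min-cut edges: v4→City (9), v5→City (7); capacity 9 + 7 = 16.
Cut capacity 20 exceeds the max flow 16, so it is not minimum.

No — its capacity is 20, but the minimum cut has capacity 16.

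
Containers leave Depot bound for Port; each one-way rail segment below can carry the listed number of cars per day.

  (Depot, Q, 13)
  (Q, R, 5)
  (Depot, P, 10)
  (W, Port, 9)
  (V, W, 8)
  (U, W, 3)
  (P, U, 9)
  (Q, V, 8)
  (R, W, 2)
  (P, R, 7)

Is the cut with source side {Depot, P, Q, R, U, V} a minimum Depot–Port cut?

No — its capacity is 13, but the minimum cut has capacity 9.

Given cut capacity: 2 + 3 + 8 = 13.
Augment Depot→P→R→W→Port: bottleneck 2, flow now 2.
Augment Depot→P→U→W→Port: bottleneck 3, flow now 5.
Augment Depot→Q→V→W→Port: bottleneck 4, flow now 9.
No augmenting path remains; maximum flow = 9.
In the residual graph, reachable from Depot: {Depot, P, Q, R, U, V, W}.
Min-cut edges: W→Port (9); capacity 9 = 9.
Cut capacity 13 exceeds the max flow 9, so it is not minimum.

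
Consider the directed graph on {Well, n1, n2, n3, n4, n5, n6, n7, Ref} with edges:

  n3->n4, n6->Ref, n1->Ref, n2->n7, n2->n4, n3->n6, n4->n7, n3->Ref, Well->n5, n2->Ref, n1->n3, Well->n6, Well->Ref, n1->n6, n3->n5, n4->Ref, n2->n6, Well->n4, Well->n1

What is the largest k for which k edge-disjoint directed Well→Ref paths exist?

4

Assign every edge capacity 1; by Menger, the answer equals the max flow.
Path Well→Ref (+1); total 1.
Path Well→n1→Ref (+1); total 2.
Path Well→n4→Ref (+1); total 3.
Path Well→n6→Ref (+1); total 4.
No residual Well→Ref path; max flow = 4.
Certifying cut of size 4: {Well→Ref, Well→n1, Well→n4, Well→n6}.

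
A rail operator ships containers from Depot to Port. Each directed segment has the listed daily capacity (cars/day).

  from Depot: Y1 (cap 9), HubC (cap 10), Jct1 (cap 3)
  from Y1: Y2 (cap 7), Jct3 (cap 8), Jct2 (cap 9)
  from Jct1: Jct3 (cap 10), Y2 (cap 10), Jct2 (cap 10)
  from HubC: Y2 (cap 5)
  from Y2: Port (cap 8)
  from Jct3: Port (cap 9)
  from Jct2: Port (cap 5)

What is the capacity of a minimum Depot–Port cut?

17

Augment Depot→Y1→Y2→Port: bottleneck 7, flow now 7.
Augment Depot→Y1→Jct3→Port: bottleneck 2, flow now 9.
Augment Depot→Jct1→Y2→Port: bottleneck 1, flow now 10.
Augment Depot→Jct1→Jct3→Port: bottleneck 2, flow now 12.
Augment Depot→HubC→Y2→Y1→Jct3→Port: bottleneck 5, flow now 17. (uses reverse residual edge)
No augmenting path remains; maximum flow = 17.
By max-flow min-cut, the minimum cut capacity equals the max flow.
In the residual graph, reachable from Depot: {Depot, HubC}.
Min-cut edges: Depot→Y1 (9), Depot→Jct1 (3), HubC→Y2 (5); capacity 9 + 3 + 5 = 17.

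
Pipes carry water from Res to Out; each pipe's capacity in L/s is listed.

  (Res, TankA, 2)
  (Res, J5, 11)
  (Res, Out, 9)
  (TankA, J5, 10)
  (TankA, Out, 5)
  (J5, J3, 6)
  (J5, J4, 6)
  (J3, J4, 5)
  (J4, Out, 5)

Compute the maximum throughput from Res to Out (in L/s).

16

Augment Res→Out: bottleneck 9, flow now 9.
Augment Res→TankA→Out: bottleneck 2, flow now 11.
Augment Res→J5→J4→Out: bottleneck 5, flow now 16.
No augmenting path remains; maximum flow = 16.
In the residual graph, reachable from Res: {Res, J5, J3, J4}.
Min-cut edges: Res→TankA (2), Res→Out (9), J4→Out (5); capacity 2 + 9 + 5 = 16.
This cut is saturated, so no flow can exceed 16.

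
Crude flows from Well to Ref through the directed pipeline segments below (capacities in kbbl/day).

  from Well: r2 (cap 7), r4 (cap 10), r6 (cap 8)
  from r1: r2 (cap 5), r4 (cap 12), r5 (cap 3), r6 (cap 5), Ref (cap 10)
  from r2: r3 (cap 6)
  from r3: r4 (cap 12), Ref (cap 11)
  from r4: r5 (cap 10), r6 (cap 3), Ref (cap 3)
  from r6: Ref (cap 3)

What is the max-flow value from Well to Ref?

Augment Well→r4→Ref: bottleneck 3, flow now 3.
Augment Well→r6→Ref: bottleneck 3, flow now 6.
Augment Well→r2→r3→Ref: bottleneck 6, flow now 12.
No augmenting path remains; maximum flow = 12.
In the residual graph, reachable from Well: {Well, r2, r4, r5, r6}.
Min-cut edges: r2→r3 (6), r4→Ref (3), r6→Ref (3); capacity 6 + 3 + 3 = 12.
This cut is saturated, so no flow can exceed 12.

12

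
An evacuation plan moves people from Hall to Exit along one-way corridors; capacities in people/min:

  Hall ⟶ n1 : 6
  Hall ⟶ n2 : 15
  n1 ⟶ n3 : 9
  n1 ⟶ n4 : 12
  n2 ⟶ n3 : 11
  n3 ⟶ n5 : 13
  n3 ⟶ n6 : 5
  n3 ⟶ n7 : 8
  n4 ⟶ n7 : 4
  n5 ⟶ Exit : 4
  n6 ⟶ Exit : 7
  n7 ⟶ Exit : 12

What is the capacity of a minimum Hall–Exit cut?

Augment Hall→n1→n3→n5→Exit: bottleneck 4, flow now 4.
Augment Hall→n1→n3→n6→Exit: bottleneck 2, flow now 6.
Augment Hall→n2→n3→n6→Exit: bottleneck 3, flow now 9.
Augment Hall→n2→n3→n7→Exit: bottleneck 8, flow now 17.
No augmenting path remains; maximum flow = 17.
By max-flow min-cut, the minimum cut capacity equals the max flow.
In the residual graph, reachable from Hall: {Hall, n2}.
Min-cut edges: Hall→n1 (6), n2→n3 (11); capacity 6 + 11 = 17.

17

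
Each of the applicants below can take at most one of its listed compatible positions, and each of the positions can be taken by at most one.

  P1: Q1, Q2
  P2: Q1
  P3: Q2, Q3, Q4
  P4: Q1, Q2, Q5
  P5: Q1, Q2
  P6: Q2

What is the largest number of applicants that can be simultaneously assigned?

4

Unit-capacity flow: source→left, listed edges, right→sink; max matching = max flow.
Augmenting path P1→Q1 (+1); matched 1.
Augmenting path P3→Q2 (+1); matched 2.
Augmenting path P4→Q5 (+1); matched 3.
Augmenting path P5→Q2→P3→Q3 (+1); matched 4.
No augmenting path remains; maximum matching = 4.
König certificate: {P3, P4, Q1, Q2} is a vertex cover of size 4 (every listed pair touches it), so no matching can be larger.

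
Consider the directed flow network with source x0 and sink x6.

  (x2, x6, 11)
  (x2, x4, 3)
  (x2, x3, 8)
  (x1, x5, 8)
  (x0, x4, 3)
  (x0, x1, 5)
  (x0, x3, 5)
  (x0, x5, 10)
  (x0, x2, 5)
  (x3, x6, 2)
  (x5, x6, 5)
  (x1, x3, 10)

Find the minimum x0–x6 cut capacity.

12

Augment x0→x2→x6: bottleneck 5, flow now 5.
Augment x0→x3→x6: bottleneck 2, flow now 7.
Augment x0→x5→x6: bottleneck 5, flow now 12.
No augmenting path remains; maximum flow = 12.
By max-flow min-cut, the minimum cut capacity equals the max flow.
In the residual graph, reachable from x0: {x0, x1, x3, x4, x5}.
Min-cut edges: x0→x2 (5), x3→x6 (2), x5→x6 (5); capacity 5 + 2 + 5 = 12.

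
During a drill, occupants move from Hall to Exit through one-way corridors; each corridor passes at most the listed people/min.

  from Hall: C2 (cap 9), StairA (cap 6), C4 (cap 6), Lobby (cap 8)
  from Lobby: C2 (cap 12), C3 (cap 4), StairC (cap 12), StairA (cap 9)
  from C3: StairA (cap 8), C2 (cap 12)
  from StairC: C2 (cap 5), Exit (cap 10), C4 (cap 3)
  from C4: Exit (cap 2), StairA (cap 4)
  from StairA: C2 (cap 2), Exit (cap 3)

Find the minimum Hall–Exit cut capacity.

Augment Hall→C4→Exit: bottleneck 2, flow now 2.
Augment Hall→StairA→Exit: bottleneck 3, flow now 5.
Augment Hall→Lobby→StairC→Exit: bottleneck 8, flow now 13.
No augmenting path remains; maximum flow = 13.
By max-flow min-cut, the minimum cut capacity equals the max flow.
In the residual graph, reachable from Hall: {Hall, C4, StairA, C2}.
Min-cut edges: Hall→Lobby (8), C4→Exit (2), StairA→Exit (3); capacity 8 + 2 + 3 = 13.

13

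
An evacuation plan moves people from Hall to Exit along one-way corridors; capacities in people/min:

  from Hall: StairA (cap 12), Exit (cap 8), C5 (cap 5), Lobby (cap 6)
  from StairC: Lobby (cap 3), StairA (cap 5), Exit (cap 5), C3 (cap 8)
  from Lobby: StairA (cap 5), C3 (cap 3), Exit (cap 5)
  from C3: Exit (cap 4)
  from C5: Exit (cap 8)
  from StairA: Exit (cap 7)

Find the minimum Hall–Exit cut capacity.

26

Augment Hall→Exit: bottleneck 8, flow now 8.
Augment Hall→Lobby→Exit: bottleneck 5, flow now 13.
Augment Hall→C5→Exit: bottleneck 5, flow now 18.
Augment Hall→StairA→Exit: bottleneck 7, flow now 25.
Augment Hall→Lobby→C3→Exit: bottleneck 1, flow now 26.
No augmenting path remains; maximum flow = 26.
By max-flow min-cut, the minimum cut capacity equals the max flow.
In the residual graph, reachable from Hall: {Hall, StairA}.
Min-cut edges: Hall→Lobby (6), Hall→C5 (5), Hall→Exit (8), StairA→Exit (7); capacity 6 + 5 + 8 + 7 = 26.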